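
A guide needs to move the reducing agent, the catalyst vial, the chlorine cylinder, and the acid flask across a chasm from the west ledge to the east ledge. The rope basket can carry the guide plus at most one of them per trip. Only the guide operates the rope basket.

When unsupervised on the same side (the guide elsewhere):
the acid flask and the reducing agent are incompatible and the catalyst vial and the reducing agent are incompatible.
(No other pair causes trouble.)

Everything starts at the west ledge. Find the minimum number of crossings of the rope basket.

Counting alone: the guide can take at most 1 across per trip to the east ledge, so moving all 4 needs at least 4 loaded trips out, with a return between consecutive ones — at least 7 crossings.
The safety rule pushes this higher. Following every safe sequence of crossings, the most of the 4 that can be at the east ledge as the rope basket arrives there on crossing 7 is 3 — never all 4.
So no plan with fewer than 9 crossings exists, and this one achieves 9:
1. Guide goes to the east ledge with the reducing agent.
2. Guide goes back to the west ledge alone.
3. Guide goes to the east ledge with the catalyst vial.
4. Guide goes back to the west ledge with the reducing agent.
5. Guide goes to the east ledge with the acid flask.
6. Guide goes back to the west ledge alone.
7. Guide goes to the east ledge with the chlorine cylinder.
8. Guide goes back to the west ledge alone.
9. Guide goes to the east ledge with the reducing agent.

9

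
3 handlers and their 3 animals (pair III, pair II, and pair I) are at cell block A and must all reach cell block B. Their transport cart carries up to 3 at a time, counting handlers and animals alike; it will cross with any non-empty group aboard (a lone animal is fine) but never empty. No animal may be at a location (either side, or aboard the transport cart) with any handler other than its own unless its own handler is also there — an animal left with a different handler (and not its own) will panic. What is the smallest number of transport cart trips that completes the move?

5

Counting alone: each trip to cell block B takes at most 3 across and each return brings at least 1 back, so after t trips out (and t−1 returns) at most 3t − (t−1) of the 6 are across; that first reaches 6 at t = 3, so at least 5 crossings are needed.
The plan below uses exactly 5 crossings, so it is optimal:
1. animal III and handler III cross → cell block B.
2. handler III crosses ← cell block A.
3. handler I, handler II, and handler III cross → cell block B.
4. animal III crosses ← cell block A.
5. animal I, animal II, and animal III cross → cell block B.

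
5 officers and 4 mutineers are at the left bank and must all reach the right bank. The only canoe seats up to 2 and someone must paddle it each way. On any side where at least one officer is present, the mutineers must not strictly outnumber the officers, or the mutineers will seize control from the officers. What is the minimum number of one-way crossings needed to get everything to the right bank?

15

Counting alone: each trip to the right bank takes at most 2 across and each return brings at least 1 back, so after t trips out (and t−1 returns) at most 2t − (t−1) of the 9 are across; that first reaches 9 at t = 8, so at least 15 crossings are needed.
The plan below uses exactly 15 crossings, so it is optimal:
1. 2 mutineers → the right bank.  (the left bank: 5O 2M; the right bank: 0O 2M)
2. 1 mutineer ← the left bank.  (the left bank: 5O 3M; the right bank: 0O 1M)
3. 2 mutineers → the right bank.  (the left bank: 5O 1M; the right bank: 0O 3M)
4. 1 mutineer ← the left bank.  (the left bank: 5O 2M; the right bank: 0O 2M)
5. 2 officers → the right bank.  (the left bank: 3O 2M; the right bank: 2O 2M)
6. 1 mutineer ← the left bank.  (the left bank: 3O 3M; the right bank: 2O 1M)
7. 1 officer and 1 mutineer → the right bank.  (the left bank: 2O 2M; the right bank: 3O 2M)
8. 1 officer ← the left bank.  (the left bank: 3O 2M; the right bank: 2O 2M)
9. 1 officer and 1 mutineer → the right bank.  (the left bank: 2O 1M; the right bank: 3O 3M)
10. 1 mutineer ← the left bank.  (the left bank: 2O 2M; the right bank: 3O 2M)
11. 1 officer and 1 mutineer → the right bank.  (the left bank: 1O 1M; the right bank: 4O 3M)
12. 1 officer ← the left bank.  (the left bank: 2O 1M; the right bank: 3O 3M)
13. 1 officer and 1 mutineer → the right bank.  (the left bank: 1O 0M; the right bank: 4O 4M)
14. 1 mutineer ← the left bank.  (the left bank: 1O 1M; the right bank: 4O 3M)
15. 1 officer and 1 mutineer → the right bank.  (the left bank: 0O 0M; the right bank: 5O 4M)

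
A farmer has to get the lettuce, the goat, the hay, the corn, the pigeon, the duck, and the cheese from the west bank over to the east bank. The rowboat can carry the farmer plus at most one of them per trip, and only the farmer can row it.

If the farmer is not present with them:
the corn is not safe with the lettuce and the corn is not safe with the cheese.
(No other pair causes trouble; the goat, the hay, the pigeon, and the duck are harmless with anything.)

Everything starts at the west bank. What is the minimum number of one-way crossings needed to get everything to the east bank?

15

Counting alone: the farmer can take at most 1 across per trip to the east bank, so moving all 7 needs at least 7 loaded trips out, with a return between consecutive ones — at least 13 crossings.
The safety rule pushes this higher. Following every safe sequence of crossings, the most of the 7 that can be at the east bank as the rowboat arrives there on crossing 13 is 6 — never all 7.
So no plan with fewer than 15 crossings exists, and this one achieves 15:
1. Farmer goes to the east bank with the corn.
2. Farmer goes back to the west bank alone.
3. Farmer goes to the east bank with the lettuce.
4. Farmer goes back to the west bank with the corn.
5. Farmer goes to the east bank with the cheese.
6. Farmer goes back to the west bank alone.
7. Farmer goes to the east bank with the goat.
8. Farmer goes back to the west bank alone.
9. Farmer goes to the east bank with the hay.
10. Farmer goes back to the west bank alone.
11. Farmer goes to the east bank with the pigeon.
12. Farmer goes back to the west bank alone.
13. Farmer goes to the east bank with the duck.
14. Farmer goes back to the west bank alone.
15. Farmer goes to the east bank with the corn.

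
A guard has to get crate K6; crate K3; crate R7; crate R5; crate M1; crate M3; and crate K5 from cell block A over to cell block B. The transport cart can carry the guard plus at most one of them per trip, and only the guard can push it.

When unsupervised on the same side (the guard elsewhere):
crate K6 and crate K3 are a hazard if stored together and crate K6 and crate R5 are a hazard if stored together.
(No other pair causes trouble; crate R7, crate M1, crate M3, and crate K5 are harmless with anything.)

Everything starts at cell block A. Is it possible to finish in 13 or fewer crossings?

Counting alone: the guard can take at most 1 across per trip to cell block B, so moving all 7 needs at least 7 loaded trips out, with a return between consecutive ones — at least 13 crossings.
The safety rule pushes this higher. Following every safe sequence of crossings, the most of the 7 that can be at cell block B as the transport cart arrives there on crossing 13 is 6 — never all 7.
So the move cannot be finished within 13 crossings. (The shortest complete plan takes 15:)
1. Guard goes to cell block B with crate K6.
2. Guard goes back to cell block A alone.
3. Guard goes to cell block B with crate K3.
4. Guard goes back to cell block A with crate K6.
5. Guard goes to cell block B with crate R5.
6. Guard goes back to cell block A alone.
7. Guard goes to cell block B with crate R7.
8. Guard goes back to cell block A alone.
9. Guard goes to cell block B with crate M1.
10. Guard goes back to cell block A alone.
11. Guard goes to cell block B with crate M3.
12. Guard goes back to cell block A alone.
13. Guard goes to cell block B with crate K5.
14. Guard goes back to cell block A alone.
15. Guard goes to cell block B with crate K6.

No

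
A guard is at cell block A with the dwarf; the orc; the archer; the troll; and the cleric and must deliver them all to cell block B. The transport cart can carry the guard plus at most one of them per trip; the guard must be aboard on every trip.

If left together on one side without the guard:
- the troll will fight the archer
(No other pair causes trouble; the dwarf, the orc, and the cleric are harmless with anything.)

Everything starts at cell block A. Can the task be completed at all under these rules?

1. Guard goes to cell block B with the archer.
2. Guard goes back to cell block A alone.
3. Guard goes to cell block B with the dwarf.
4. Guard goes back to cell block A alone.
5. Guard goes to cell block B with the orc.
6. Guard goes back to cell block A alone.
7. Guard goes to cell block B with the cleric.
8. Guard goes back to cell block A alone.
9. Guard goes to cell block B with the troll.

Yes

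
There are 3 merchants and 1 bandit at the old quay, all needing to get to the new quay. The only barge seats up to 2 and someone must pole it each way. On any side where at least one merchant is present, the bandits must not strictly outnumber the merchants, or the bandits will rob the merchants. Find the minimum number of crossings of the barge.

Counting alone: each trip to the new quay takes at most 2 across and each return brings at least 1 back, so after t trips out (and t−1 returns) at most 2t − (t−1) of the 4 are across; that first reaches 4 at t = 3, so at least 5 crossings are needed.
The plan below uses exactly 5 crossings, so it is optimal:
1. 1 merchant and 1 bandit → the new quay.  (the old quay: 2M 0B; the new quay: 1M 1B)
2. 1 bandit ← the old quay.  (the old quay: 2M 1B; the new quay: 1M 0B)
3. 1 merchant and 1 bandit → the new quay.  (the old quay: 1M 0B; the new quay: 2M 1B)
4. 1 bandit ← the old quay.  (the old quay: 1M 1B; the new quay: 2M 0B)
5. 1 merchant and 1 bandit → the new quay.  (the old quay: 0M 0B; the new quay: 3M 1B)

5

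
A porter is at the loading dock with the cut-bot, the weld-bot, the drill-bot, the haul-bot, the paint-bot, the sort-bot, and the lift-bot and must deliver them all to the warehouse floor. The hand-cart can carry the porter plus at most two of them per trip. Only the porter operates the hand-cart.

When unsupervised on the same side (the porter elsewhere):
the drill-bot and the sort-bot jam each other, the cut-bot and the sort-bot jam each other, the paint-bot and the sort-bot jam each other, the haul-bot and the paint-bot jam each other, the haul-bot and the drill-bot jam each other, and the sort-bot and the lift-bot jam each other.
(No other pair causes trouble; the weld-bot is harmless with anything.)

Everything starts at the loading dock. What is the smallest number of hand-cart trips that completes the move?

9

Counting alone: the porter can take at most 2 across per trip to the warehouse floor, so moving all 7 needs at least 4 loaded trips out, with a return between consecutive ones — at least 7 crossings.
The safety rule pushes this higher. Following every safe sequence of crossings, the most of the 7 that can be at the warehouse floor as the hand-cart arrives there on crossing 7 is 6 — never all 7.
So no plan with fewer than 9 crossings exists, and this one achieves 9:
1. Porter goes to the warehouse floor with the haul-bot and the sort-bot.  [the loading dock: the cut-bot, the drill-bot, the lift-bot, the paint-bot, the weld-bot | the warehouse floor: the haul-bot, the sort-bot]
2. Porter goes back to the loading dock alone.  [the loading dock: the cut-bot, the drill-bot, the lift-bot, the paint-bot, the weld-bot | the warehouse floor: the haul-bot, the sort-bot]
3. Porter goes to the warehouse floor with the weld-bot.  [the loading dock: the cut-bot, the drill-bot, the lift-bot, the paint-bot | the warehouse floor: the haul-bot, the sort-bot, the weld-bot]
4. Porter goes back to the loading dock alone.  [the loading dock: the cut-bot, the drill-bot, the lift-bot, the paint-bot | the warehouse floor: the haul-bot, the sort-bot, the weld-bot]
5. Porter goes to the warehouse floor with the cut-bot and the drill-bot.  [the loading dock: the lift-bot, the paint-bot | the warehouse floor: the cut-bot, the drill-bot, the haul-bot, the sort-bot, the weld-bot]
6. Porter goes back to the loading dock with the haul-bot and the sort-bot.  [the loading dock: the haul-bot, the lift-bot, the paint-bot, the sort-bot | the warehouse floor: the cut-bot, the drill-bot, the weld-bot]
7. Porter goes to the warehouse floor with the lift-bot and the paint-bot.  [the loading dock: the haul-bot, the sort-bot | the warehouse floor: the cut-bot, the drill-bot, the lift-bot, the paint-bot, the weld-bot]
8. Porter goes back to the loading dock alone.  [the loading dock: the haul-bot, the sort-bot | the warehouse floor: the cut-bot, the drill-bot, the lift-bot, the paint-bot, the weld-bot]
9. Porter goes to the warehouse floor with the haul-bot and the sort-bot.  [the loading dock: — | the warehouse floor: the cut-bot, the drill-bot, the haul-bot, the lift-bot, the paint-bot, the sort-bot, the weld-bot]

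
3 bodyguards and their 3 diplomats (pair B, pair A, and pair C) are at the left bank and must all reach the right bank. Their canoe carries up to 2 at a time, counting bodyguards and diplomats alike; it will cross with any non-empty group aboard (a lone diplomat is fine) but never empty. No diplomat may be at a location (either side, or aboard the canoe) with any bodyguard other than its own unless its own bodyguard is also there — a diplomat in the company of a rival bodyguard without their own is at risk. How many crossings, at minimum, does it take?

Counting alone: each trip to the right bank takes at most 2 across and each return brings at least 1 back, so after t trips out (and t−1 returns) at most 2t − (t−1) of the 6 are across; that first reaches 6 at t = 5, so at least 9 crossings are needed.
The safety rule pushes this higher. Following every safe sequence of crossings, the most of the 6 that can be at the right bank as the canoe arrives there on crossing 9 is 5 — never all 6.
So no plan with fewer than 11 crossings exists, and this one achieves 11:
1. bodyguard B and diplomat B cross → the right bank.
2. bodyguard B crosses ← the left bank.
3. diplomat A and diplomat C cross → the right bank.
4. diplomat B crosses ← the left bank.
5. bodyguard A and bodyguard C cross → the right bank.
6. bodyguard A and diplomat A cross ← the left bank.
7. bodyguard A and bodyguard B cross → the right bank.
8. diplomat C crosses ← the left bank.
9. diplomat A and diplomat B cross → the right bank.
10. bodyguard C crosses ← the left bank.
11. bodyguard C and diplomat C cross → the right bank.

11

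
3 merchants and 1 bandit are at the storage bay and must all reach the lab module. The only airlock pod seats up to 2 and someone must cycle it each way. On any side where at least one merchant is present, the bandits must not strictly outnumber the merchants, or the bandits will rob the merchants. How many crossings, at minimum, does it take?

5

Counting alone: each trip to the lab module takes at most 2 across and each return brings at least 1 back, so after t trips out (and t−1 returns) at most 2t − (t−1) of the 4 are across; that first reaches 4 at t = 3, so at least 5 crossings are needed.
The plan below uses exactly 5 crossings, so it is optimal:
1. 1 merchant and 1 bandit → the lab module.  (the storage bay: 2M 0B; the lab module: 1M 1B)
2. 1 bandit ← the storage bay.  (the storage bay: 2M 1B; the lab module: 1M 0B)
3. 1 merchant and 1 bandit → the lab module.  (the storage bay: 1M 0B; the lab module: 2M 1B)
4. 1 bandit ← the storage bay.  (the storage bay: 1M 1B; the lab module: 2M 0B)
5. 1 merchant and 1 bandit → the lab module.  (the storage bay: 0M 0B; the lab module: 3M 1B)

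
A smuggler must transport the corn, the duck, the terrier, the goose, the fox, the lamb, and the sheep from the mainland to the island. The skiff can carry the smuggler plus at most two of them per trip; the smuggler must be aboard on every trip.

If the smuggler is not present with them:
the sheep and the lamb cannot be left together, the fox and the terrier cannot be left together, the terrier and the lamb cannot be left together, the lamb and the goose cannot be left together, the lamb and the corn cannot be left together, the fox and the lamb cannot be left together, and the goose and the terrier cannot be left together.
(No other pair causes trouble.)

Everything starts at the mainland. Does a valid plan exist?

1. Smuggler goes to the island with the lamb and the terrier.
2. Smuggler goes back to the mainland with the terrier.
3. Smuggler goes to the island with the corn and the terrier.
4. Smuggler goes back to the mainland with the lamb.
5. Smuggler goes to the island with the duck and the lamb.
6. Smuggler goes back to the mainland with the lamb.
7. Smuggler goes to the island with the lamb and the sheep.
8. Smuggler goes back to the mainland with the lamb.
9. Smuggler goes to the island with the fox and the goose.
10. Smuggler goes back to the mainland with the terrier.
11. Smuggler goes to the island with the lamb and the terrier.

Yes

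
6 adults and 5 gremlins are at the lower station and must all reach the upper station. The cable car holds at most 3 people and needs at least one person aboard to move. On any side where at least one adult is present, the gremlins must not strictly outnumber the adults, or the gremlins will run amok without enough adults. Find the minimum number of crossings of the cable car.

9

Counting alone: each trip to the upper station takes at most 3 across and each return brings at least 1 back, so after t trips out (and t−1 returns) at most 3t − (t−1) of the 11 are across; that first reaches 11 at t = 5, so at least 9 crossings are needed.
The plan below uses exactly 9 crossings, so it is optimal:
1. 3 gremlins → the upper station.  (the lower station: 6A 2G; the upper station: 0A 3G)
2. 1 gremlin ← the lower station.  (the lower station: 6A 3G; the upper station: 0A 2G)
3. 3 adults → the upper station.  (the lower station: 3A 3G; the upper station: 3A 2G)
4. 1 adult ← the lower station.  (the lower station: 4A 3G; the upper station: 2A 2G)
5. 2 adults and 1 gremlin → the upper station.  (the lower station: 2A 2G; the upper station: 4A 3G)
6. 1 adult ← the lower station.  (the lower station: 3A 2G; the upper station: 3A 3G)
7. 2 adults and 1 gremlin → the upper station.  (the lower station: 1A 1G; the upper station: 5A 4G)
8. 1 adult ← the lower station.  (the lower station: 2A 1G; the upper station: 4A 4G)
9. 2 adults and 1 gremlin → the upper station.  (the lower station: 0A 0G; the upper station: 6A 5G)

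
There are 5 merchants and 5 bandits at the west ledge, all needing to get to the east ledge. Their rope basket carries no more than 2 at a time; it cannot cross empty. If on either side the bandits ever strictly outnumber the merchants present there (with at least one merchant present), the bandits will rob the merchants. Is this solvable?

Following every safe sequence of crossings from the start, the most of the 10 that can be at the east ledge as the rope basket arrives there on crossings 1, 3, 5, 7 is 2, 3, 4, 5 respectively; the best ever achieved is 5 of 10.
From crossing 9 on, no configuration arises that was not already reachable earlier: only 13 distinct safe configurations (who is on which side, and where the rope basket is) can ever be reached, none of them has everyone across, and every continuation just revisits them. They are: 0 merchants + 0 bandits across (rope basket back at the start); 0 merchants + 1 bandit across (rope basket there); 0 merchants + 1 bandit across (rope basket back at the start); 0 merchants + 2 bandits across (rope basket there); 0 merchants + 2 bandits across (rope basket back at the start); 0 merchants + 3 bandits across (rope basket there); 0 merchants + 3 bandits across (rope basket back at the start); 0 merchants + 4 bandits across (rope basket there); 0 merchants + 4 bandits across (rope basket back at the start); 0 merchants + 5 bandits across (rope basket there); 1 merchant + 1 bandit across (rope basket there); 1 merchant + 1 bandit across (rope basket back at the start); 2 merchants + 2 bandits across (rope basket there). So no valid plan exists.

No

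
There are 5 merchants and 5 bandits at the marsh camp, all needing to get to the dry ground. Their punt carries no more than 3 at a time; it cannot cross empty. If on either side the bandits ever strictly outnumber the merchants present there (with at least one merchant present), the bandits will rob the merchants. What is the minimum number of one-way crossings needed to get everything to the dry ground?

11

Counting alone: each trip to the dry ground takes at most 3 across and each return brings at least 1 back, so after t trips out (and t−1 returns) at most 3t − (t−1) of the 10 are across; that first reaches 10 at t = 5, so at least 9 crossings are needed.
The safety rule pushes this higher. Following every safe sequence of crossings, the most of the 10 that can be at the dry ground as the punt arrives there on crossing 9 is 9 — never all 10.
So no plan with fewer than 11 crossings exists, and this one achieves 11:
1. 2 bandits → the dry ground.  (the marsh camp: 5M 3B; the dry ground: 0M 2B)
2. 1 bandit ← the marsh camp.  (the marsh camp: 5M 4B; the dry ground: 0M 1B)
3. 3 bandits → the dry ground.  (the marsh camp: 5M 1B; the dry ground: 0M 4B)
4. 1 bandit ← the marsh camp.  (the marsh camp: 5M 2B; the dry ground: 0M 3B)
5. 3 merchants → the dry ground.  (the marsh camp: 2M 2B; the dry ground: 3M 3B)
6. 1 merchant and 1 bandit ← the marsh camp.  (the marsh camp: 3M 3B; the dry ground: 2M 2B)
7. 3 merchants → the dry ground.  (the marsh camp: 0M 3B; the dry ground: 5M 2B)
8. 1 bandit ← the marsh camp.  (the marsh camp: 0M 4B; the dry ground: 5M 1B)
9. 2 bandits → the dry ground.  (the marsh camp: 0M 2B; the dry ground: 5M 3B)
10. 1 bandit ← the marsh camp.  (the marsh camp: 0M 3B; the dry ground: 5M 2B)
11. 3 bandits → the dry ground.  (the marsh camp: 0M 0B; the dry ground: 5M 5B)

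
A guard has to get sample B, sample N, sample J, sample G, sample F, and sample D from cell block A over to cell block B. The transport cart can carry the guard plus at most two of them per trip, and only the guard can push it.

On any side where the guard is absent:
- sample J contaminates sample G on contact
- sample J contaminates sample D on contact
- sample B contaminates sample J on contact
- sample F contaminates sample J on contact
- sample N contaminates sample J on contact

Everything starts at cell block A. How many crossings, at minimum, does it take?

9

Counting alone: the guard can take at most 2 across per trip to cell block B, so moving all 6 needs at least 3 loaded trips out, with a return between consecutive ones — at least 5 crossings.
The safety rule pushes this higher. Following every safe sequence of crossings, the most of the 6 that can be at cell block B as the transport cart arrives there on crossings 5, 7 is 4, 5 respectively — never all 6.
So no plan with fewer than 9 crossings exists, and this one achieves 9:
1. Guard goes to cell block B with sample J.
2. Guard goes back to cell block A alone.
3. Guard goes to cell block B with sample B and sample N.
4. Guard goes back to cell block A with sample J.
5. Guard goes to cell block B with sample G and sample J.
6. Guard goes back to cell block A with sample J.
7. Guard goes to cell block B with sample F and sample J.
8. Guard goes back to cell block A with sample J.
9. Guard goes to cell block B with sample D and sample J.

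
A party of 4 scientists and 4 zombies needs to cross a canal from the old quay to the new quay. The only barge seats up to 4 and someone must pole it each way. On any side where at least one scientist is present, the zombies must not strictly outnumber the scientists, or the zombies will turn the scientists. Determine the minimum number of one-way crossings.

Counting alone: each trip to the new quay takes at most 4 across and each return brings at least 1 back, so after t trips out (and t−1 returns) at most 4t − (t−1) of the 8 are across; that first reaches 8 at t = 3, so at least 5 crossings are needed.
The plan below uses exactly 5 crossings, so it is optimal:
1. 2 zombies → the new quay.  (the old quay: 4S 2Z; the new quay: 0S 2Z)
2. 1 zombie ← the old quay.  (the old quay: 4S 3Z; the new quay: 0S 1Z)
3. 4 scientists → the new quay.  (the old quay: 0S 3Z; the new quay: 4S 1Z)
4. 1 zombie ← the old quay.  (the old quay: 0S 4Z; the new quay: 4S 0Z)
5. 4 zombies → the new quay.  (the old quay: 0S 0Z; the new quay: 4S 4Z)

5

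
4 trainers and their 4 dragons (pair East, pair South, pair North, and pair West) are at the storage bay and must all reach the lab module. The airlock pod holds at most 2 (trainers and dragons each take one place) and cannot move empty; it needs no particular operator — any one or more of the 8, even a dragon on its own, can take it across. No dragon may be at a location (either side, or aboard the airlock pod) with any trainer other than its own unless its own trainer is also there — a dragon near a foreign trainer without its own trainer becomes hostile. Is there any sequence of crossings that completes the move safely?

Following every safe sequence of crossings from the start, the most of the 8 that can be at the lab module as the airlock pod arrives there on crossings 1, 3, 5 is 2, 3, 4 respectively; the best ever achieved is 4 of 8.
From crossing 7 on, no configuration arises that was not already reachable earlier: only 44 distinct safe configurations (who is on which side, and where the airlock pod is) can ever be reached, none of them has everyone across, and every continuation just revisits them. So no valid plan exists.

No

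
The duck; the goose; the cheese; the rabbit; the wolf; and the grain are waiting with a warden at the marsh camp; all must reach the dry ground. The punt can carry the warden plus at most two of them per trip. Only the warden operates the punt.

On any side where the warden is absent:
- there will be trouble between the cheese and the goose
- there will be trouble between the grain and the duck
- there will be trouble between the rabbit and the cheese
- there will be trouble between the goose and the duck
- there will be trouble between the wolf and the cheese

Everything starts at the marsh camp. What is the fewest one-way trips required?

Counting alone: the warden can take at most 2 across per trip to the dry ground, so moving all 6 needs at least 3 loaded trips out, with a return between consecutive ones — at least 5 crossings.
The safety rule pushes this higher. Following every safe sequence of crossings, the most of the 6 that can be at the dry ground as the punt arrives there on crossing 5 is 5 — never all 6.
So no plan with fewer than 7 crossings exists, and this one achieves 7:
1. Warden goes to the dry ground with the cheese and the duck.  [the marsh camp: the goose, the grain, the rabbit, the wolf | the dry ground: the cheese, the duck]
2. Warden goes back to the marsh camp alone.  [the marsh camp: the goose, the grain, the rabbit, the wolf | the dry ground: the cheese, the duck]
3. Warden goes to the dry ground with the goose and the rabbit.  [the marsh camp: the grain, the wolf | the dry ground: the cheese, the duck, the goose, the rabbit]
4. Warden goes back to the marsh camp with the cheese and the duck.  [the marsh camp: the cheese, the duck, the grain, the wolf | the dry ground: the goose, the rabbit]
5. Warden goes to the dry ground with the grain and the wolf.  [the marsh camp: the cheese, the duck | the dry ground: the goose, the grain, the rabbit, the wolf]
6. Warden goes back to the marsh camp alone.  [the marsh camp: the cheese, the duck | the dry ground: the goose, the grain, the rabbit, the wolf]
7. Warden goes to the dry ground with the cheese and the duck.  [the marsh camp: — | the dry ground: the cheese, the duck, the goose, the grain, the rabbit, the wolf]

7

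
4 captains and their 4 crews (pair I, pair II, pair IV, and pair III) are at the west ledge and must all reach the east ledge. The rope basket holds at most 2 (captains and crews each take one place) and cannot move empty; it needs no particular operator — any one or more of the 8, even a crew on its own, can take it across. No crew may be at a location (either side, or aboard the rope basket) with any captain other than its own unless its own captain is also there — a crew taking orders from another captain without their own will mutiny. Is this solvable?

No

Following every safe sequence of crossings from the start, the most of the 8 that can be at the east ledge as the rope basket arrives there on crossings 1, 3, 5 is 2, 3, 4 respectively; the best ever achieved is 4 of 8.
From crossing 7 on, no configuration arises that was not already reachable earlier: only 44 distinct safe configurations (who is on which side, and where the rope basket is) can ever be reached, none of them has everyone across, and every continuation just revisits them. So no valid plan exists.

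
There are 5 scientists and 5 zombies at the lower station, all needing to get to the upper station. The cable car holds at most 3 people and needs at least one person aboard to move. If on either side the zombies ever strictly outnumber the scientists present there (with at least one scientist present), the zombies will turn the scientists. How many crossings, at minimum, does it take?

11

Counting alone: each trip to the upper station takes at most 3 across and each return brings at least 1 back, so after t trips out (and t−1 returns) at most 3t − (t−1) of the 10 are across; that first reaches 10 at t = 5, so at least 9 crossings are needed.
The safety rule pushes this higher. Following every safe sequence of crossings, the most of the 10 that can be at the upper station as the cable car arrives there on crossing 9 is 9 — never all 10.
So no plan with fewer than 11 crossings exists, and this one achieves 11:
1. 2 zombies → the upper station.  (the lower station: 5S 3Z; the upper station: 0S 2Z)
2. 1 zombie ← the lower station.  (the lower station: 5S 4Z; the upper station: 0S 1Z)
3. 3 zombies → the upper station.  (the lower station: 5S 1Z; the upper station: 0S 4Z)
4. 1 zombie ← the lower station.  (the lower station: 5S 2Z; the upper station: 0S 3Z)
5. 3 scientists → the upper station.  (the lower station: 2S 2Z; the upper station: 3S 3Z)
6. 1 scientist and 1 zombie ← the lower station.  (the lower station: 3S 3Z; the upper station: 2S 2Z)
7. 3 scientists → the upper station.  (the lower station: 0S 3Z; the upper station: 5S 2Z)
8. 1 zombie ← the lower station.  (the lower station: 0S 4Z; the upper station: 5S 1Z)
9. 2 zombies → the upper station.  (the lower station: 0S 2Z; the upper station: 5S 3Z)
10. 1 zombie ← the lower station.  (the lower station: 0S 3Z; the upper station: 5S 2Z)
11. 3 zombies → the upper station.  (the lower station: 0S 0Z; the upper station: 5S 5Z)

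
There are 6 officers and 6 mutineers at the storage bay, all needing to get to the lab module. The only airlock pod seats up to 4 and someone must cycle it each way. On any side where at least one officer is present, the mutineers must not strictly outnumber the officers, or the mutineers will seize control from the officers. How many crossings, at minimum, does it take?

9

Counting alone: each trip to the lab module takes at most 4 across and each return brings at least 1 back, so after t trips out (and t−1 returns) at most 4t − (t−1) of the 12 are across; that first reaches 12 at t = 4, so at least 7 crossings are needed.
The safety rule pushes this higher. Following every safe sequence of crossings, the most of the 12 that can be at the lab module as the airlock pod arrives there on crossing 7 is 11 — never all 12.
So no plan with fewer than 9 crossings exists, and this one achieves 9:
1. 2 mutineers → the lab module.  (the storage bay: 6O 4M; the lab module: 0O 2M)
2. 1 mutineer ← the storage bay.  (the storage bay: 6O 5M; the lab module: 0O 1M)
3. 4 mutineers → the lab module.  (the storage bay: 6O 1M; the lab module: 0O 5M)
4. 1 mutineer ← the storage bay.  (the storage bay: 6O 2M; the lab module: 0O 4M)
5. 4 officers → the lab module.  (the storage bay: 2O 2M; the lab module: 4O 4M)
6. 1 officer and 1 mutineer ← the storage bay.  (the storage bay: 3O 3M; the lab module: 3O 3M)
7. 2 officers and 2 mutineers → the lab module.  (the storage bay: 1O 1M; the lab module: 5O 5M)
8. 1 officer and 1 mutineer ← the storage bay.  (the storage bay: 2O 2M; the lab module: 4O 4M)
9. 2 officers and 2 mutineers → the lab module.  (the storage bay: 0O 0M; the lab module: 6O 6M)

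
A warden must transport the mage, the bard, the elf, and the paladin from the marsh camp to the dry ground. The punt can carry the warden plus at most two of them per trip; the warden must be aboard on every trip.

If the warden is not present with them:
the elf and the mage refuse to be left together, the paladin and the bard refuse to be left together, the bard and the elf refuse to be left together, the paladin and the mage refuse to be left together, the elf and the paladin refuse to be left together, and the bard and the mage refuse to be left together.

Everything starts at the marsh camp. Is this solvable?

Whatever the first load, the items left behind include a forbidden pair without the warden. No opening move is safe, so no plan exists.

No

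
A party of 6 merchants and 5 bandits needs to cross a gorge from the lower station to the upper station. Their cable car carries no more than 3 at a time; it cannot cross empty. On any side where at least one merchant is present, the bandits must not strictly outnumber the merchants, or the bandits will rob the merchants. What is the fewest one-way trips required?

9

Counting alone: each trip to the upper station takes at most 3 across and each return brings at least 1 back, so after t trips out (and t−1 returns) at most 3t − (t−1) of the 11 are across; that first reaches 11 at t = 5, so at least 9 crossings are needed.
The plan below uses exactly 9 crossings, so it is optimal:
1. 3 bandits → the upper station.  (the lower station: 6M 2B; the upper station: 0M 3B)
2. 1 bandit ← the lower station.  (the lower station: 6M 3B; the upper station: 0M 2B)
3. 3 merchants → the upper station.  (the lower station: 3M 3B; the upper station: 3M 2B)
4. 1 merchant ← the lower station.  (the lower station: 4M 3B; the upper station: 2M 2B)
5. 2 merchants and 1 bandit → the upper station.  (the lower station: 2M 2B; the upper station: 4M 3B)
6. 1 merchant ← the lower station.  (the lower station: 3M 2B; the upper station: 3M 3B)
7. 2 merchants and 1 bandit → the upper station.  (the lower station: 1M 1B; the upper station: 5M 4B)
8. 1 merchant ← the lower station.  (the lower station: 2M 1B; the upper station: 4M 4B)
9. 2 merchants and 1 bandit → the upper station.  (the lower station: 0M 0B; the upper station: 6M 5B)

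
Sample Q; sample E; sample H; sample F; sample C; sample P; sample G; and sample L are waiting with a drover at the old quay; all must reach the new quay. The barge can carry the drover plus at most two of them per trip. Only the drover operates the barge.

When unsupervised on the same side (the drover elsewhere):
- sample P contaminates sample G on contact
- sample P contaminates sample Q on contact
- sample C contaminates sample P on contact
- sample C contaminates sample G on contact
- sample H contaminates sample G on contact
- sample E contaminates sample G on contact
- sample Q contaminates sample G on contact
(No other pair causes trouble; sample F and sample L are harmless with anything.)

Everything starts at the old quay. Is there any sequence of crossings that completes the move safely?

Yes

1. Drover goes to the new quay with sample G and sample P.  [the old quay: sample C, sample E, sample F, sample H, sample L, sample Q | the new quay: sample G, sample P]
2. Drover goes back to the old quay with sample P.  [the old quay: sample C, sample E, sample F, sample H, sample L, sample P, sample Q | the new quay: sample G]
3. Drover goes to the new quay with sample C and sample Q.  [the old quay: sample E, sample F, sample H, sample L, sample P | the new quay: sample C, sample G, sample Q]
4. Drover goes back to the old quay with sample G.  [the old quay: sample E, sample F, sample G, sample H, sample L, sample P | the new quay: sample C, sample Q]
5. Drover goes to the new quay with sample E and sample G.  [the old quay: sample F, sample H, sample L, sample P | the new quay: sample C, sample E, sample G, sample Q]
6. Drover goes back to the old quay with sample G.  [the old quay: sample F, sample G, sample H, sample L, sample P | the new quay: sample C, sample E, sample Q]
7. Drover goes to the new quay with sample H and sample P.  [the old quay: sample F, sample G, sample L | the new quay: sample C, sample E, sample H, sample P, sample Q]
8. Drover goes back to the old quay with sample P.  [the old quay: sample F, sample G, sample L, sample P | the new quay: sample C, sample E, sample H, sample Q]
9. Drover goes to the new quay with sample F and sample P.  [the old quay: sample G, sample L | the new quay: sample C, sample E, sample F, sample H, sample P, sample Q]
10. Drover goes back to the old quay with sample P.  [the old quay: sample G, sample L, sample P | the new quay: sample C, sample E, sample F, sample H, sample Q]
11. Drover goes to the new quay with sample L and sample P.  [the old quay: sample G | the new quay: sample C, sample E, sample F, sample H, sample L, sample P, sample Q]
12. Drover goes back to the old quay with sample P.  [the old quay: sample G, sample P | the new quay: sample C, sample E, sample F, sample H, sample L, sample Q]
13. Drover goes to the new quay with sample G and sample P.  [the old quay: — | the new quay: sample C, sample E, sample F, sample G, sample H, sample L, sample P, sample Q]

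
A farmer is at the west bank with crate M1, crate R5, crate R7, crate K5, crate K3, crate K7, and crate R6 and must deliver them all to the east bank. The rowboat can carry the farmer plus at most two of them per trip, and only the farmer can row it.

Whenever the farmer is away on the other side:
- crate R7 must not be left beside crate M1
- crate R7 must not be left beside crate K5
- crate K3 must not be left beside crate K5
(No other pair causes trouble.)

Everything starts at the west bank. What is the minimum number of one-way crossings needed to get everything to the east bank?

Counting alone: the farmer can take at most 2 across per trip to the east bank, so moving all 7 needs at least 4 loaded trips out, with a return between consecutive ones — at least 7 crossings.
The plan below uses exactly 7 crossings, so it is optimal:
1. Farmer goes to the east bank with crate K5 and crate M1.
2. Farmer goes back to the west bank alone.
3. Farmer goes to the east bank with crate R5.
4. Farmer goes back to the west bank alone.
5. Farmer goes to the east bank with crate K7 and crate R6.
6. Farmer goes back to the west bank alone.
7. Farmer goes to the east bank with crate K3 and crate R7.

7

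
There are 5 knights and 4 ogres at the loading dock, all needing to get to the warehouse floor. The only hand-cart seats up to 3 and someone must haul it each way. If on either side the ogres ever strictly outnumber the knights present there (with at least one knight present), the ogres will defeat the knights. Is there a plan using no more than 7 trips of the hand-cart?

Yes

Yes — this plan uses 7 crossings (≤ 7):
1. 3 ogres → the warehouse floor.  (the loading dock: 5K 1O; the warehouse floor: 0K 3O)
2. 1 ogre ← the loading dock.  (the loading dock: 5K 2O; the warehouse floor: 0K 2O)
3. 3 knights → the warehouse floor.  (the loading dock: 2K 2O; the warehouse floor: 3K 2O)
4. 1 knight ← the loading dock.  (the loading dock: 3K 2O; the warehouse floor: 2K 2O)
5. 2 knights and 1 ogre → the warehouse floor.  (the loading dock: 1K 1O; the warehouse floor: 4K 3O)
6. 1 knight ← the loading dock.  (the loading dock: 2K 1O; the warehouse floor: 3K 3O)
7. 2 knights and 1 ogre → the warehouse floor.  (the loading dock: 0K 0O; the warehouse floor: 5K 4O)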